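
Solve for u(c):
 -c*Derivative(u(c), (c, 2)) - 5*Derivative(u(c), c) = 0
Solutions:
 u(c) = C1 + C2/c^4


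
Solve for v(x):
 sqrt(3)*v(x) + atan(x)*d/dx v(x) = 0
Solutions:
 v(x) = C1*exp(-sqrt(3)*Integral(1/atan(x), x))


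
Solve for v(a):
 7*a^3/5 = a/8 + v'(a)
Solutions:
 v(a) = C1 + 7*a^4/20 - a^2/16


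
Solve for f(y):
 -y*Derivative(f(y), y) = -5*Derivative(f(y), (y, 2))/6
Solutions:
 f(y) = C1 + C2*erfi(sqrt(15)*y/5)


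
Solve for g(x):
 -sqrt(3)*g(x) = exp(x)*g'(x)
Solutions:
 g(x) = C1*exp(sqrt(3)*exp(-x))


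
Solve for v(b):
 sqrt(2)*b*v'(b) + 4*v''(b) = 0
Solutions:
 v(b) = C1 + C2*erf(2^(3/4)*b/4)


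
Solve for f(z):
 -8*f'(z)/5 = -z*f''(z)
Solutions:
 f(z) = C1 + C2*z^(13/5)


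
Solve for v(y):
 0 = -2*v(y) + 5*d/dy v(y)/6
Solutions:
 v(y) = C1*exp(12*y/5)


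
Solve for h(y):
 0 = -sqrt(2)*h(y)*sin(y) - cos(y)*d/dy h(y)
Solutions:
 h(y) = C1*cos(y)^(sqrt(2))


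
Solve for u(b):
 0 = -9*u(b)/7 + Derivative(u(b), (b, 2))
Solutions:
 u(b) = C1*exp(-3*sqrt(7)*b/7) + C2*exp(3*sqrt(7)*b/7)


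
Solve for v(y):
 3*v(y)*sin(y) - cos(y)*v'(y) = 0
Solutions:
 v(y) = C1/cos(y)^3


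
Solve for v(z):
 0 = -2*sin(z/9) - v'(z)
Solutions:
 v(z) = C1 + 18*cos(z/9)


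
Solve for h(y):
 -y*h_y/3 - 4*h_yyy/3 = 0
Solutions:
 h(y) = C1 + Integral(C2*airyai(-2^(1/3)*y/2) + C3*airybi(-2^(1/3)*y/2), y)


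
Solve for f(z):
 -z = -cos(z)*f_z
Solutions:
 f(z) = C1 + Integral(z/cos(z), z)


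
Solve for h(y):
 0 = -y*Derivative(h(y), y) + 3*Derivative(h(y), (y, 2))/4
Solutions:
 h(y) = C1 + C2*erfi(sqrt(6)*y/3)


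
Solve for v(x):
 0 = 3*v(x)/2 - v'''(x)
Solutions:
 v(x) = C3*exp(2^(2/3)*3^(1/3)*x/2) + (C1*sin(2^(2/3)*3^(5/6)*x/4) + C2*cos(2^(2/3)*3^(5/6)*x/4))*exp(-2^(2/3)*3^(1/3)*x/4)


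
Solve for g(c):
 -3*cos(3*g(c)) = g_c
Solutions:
 g(c) = -asin((C1 + exp(18*c))/(C1 - exp(18*c)))/3 + pi/3
 g(c) = asin((C1 + exp(18*c))/(C1 - exp(18*c)))/3


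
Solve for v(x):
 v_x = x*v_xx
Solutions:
 v(x) = C1 + C2*x^2


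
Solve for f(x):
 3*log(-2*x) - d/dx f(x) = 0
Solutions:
 f(x) = C1 + 3*x*log(-x) + 3*x*(-1 + log(2))


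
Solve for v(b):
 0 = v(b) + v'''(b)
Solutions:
 v(b) = C3*exp(-b) + (C1*sin(sqrt(3)*b/2) + C2*cos(sqrt(3)*b/2))*exp(b/2)


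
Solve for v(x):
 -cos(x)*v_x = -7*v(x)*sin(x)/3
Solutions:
 v(x) = C1/cos(x)^(7/3)


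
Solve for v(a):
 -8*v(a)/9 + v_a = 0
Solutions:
 v(a) = C1*exp(8*a/9)


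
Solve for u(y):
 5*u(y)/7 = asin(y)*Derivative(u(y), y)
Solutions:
 u(y) = C1*exp(5*Integral(1/asin(y), y)/7)


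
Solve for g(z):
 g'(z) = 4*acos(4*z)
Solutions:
 g(z) = C1 + 4*z*acos(4*z) - sqrt(1 - 16*z^2)


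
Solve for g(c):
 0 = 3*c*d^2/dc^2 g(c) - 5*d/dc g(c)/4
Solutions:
 g(c) = C1 + C2*c^(17/12)


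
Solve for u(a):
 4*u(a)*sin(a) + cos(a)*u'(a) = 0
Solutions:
 u(a) = C1*cos(a)^4


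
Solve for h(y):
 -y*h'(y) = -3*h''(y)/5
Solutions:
 h(y) = C1 + C2*erfi(sqrt(30)*y/6)


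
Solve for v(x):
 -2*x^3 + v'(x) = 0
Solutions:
 v(x) = C1 + x^4/2


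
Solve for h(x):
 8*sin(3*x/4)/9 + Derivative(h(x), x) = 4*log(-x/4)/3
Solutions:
 h(x) = C1 + 4*x*log(-x)/3 - 8*x*log(2)/3 - 4*x/3 + 32*cos(3*x/4)/27


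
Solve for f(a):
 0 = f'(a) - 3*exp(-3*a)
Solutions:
 f(a) = C1 - exp(-3*a)


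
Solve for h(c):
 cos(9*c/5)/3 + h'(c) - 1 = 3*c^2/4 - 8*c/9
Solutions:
 h(c) = C1 + c^3/4 - 4*c^2/9 + c - 5*sin(9*c/5)/27


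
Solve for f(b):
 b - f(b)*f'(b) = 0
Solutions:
 f(b) = -sqrt(C1 + b^2)
 f(b) = sqrt(C1 + b^2)


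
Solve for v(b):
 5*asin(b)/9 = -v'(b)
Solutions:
 v(b) = C1 - 5*b*asin(b)/9 - 5*sqrt(1 - b^2)/9


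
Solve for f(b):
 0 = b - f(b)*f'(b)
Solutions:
 f(b) = -sqrt(C1 + b^2)
 f(b) = sqrt(C1 + b^2)


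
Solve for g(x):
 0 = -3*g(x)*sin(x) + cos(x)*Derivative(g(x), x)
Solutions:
 g(x) = C1/cos(x)^3


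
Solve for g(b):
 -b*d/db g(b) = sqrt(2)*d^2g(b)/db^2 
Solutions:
 g(b) = C1 + C2*erf(2^(1/4)*b/2)


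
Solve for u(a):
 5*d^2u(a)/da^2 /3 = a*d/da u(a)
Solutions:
 u(a) = C1 + C2*erfi(sqrt(30)*a/10)


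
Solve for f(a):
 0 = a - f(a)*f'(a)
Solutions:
 f(a) = -sqrt(C1 + a^2)
 f(a) = sqrt(C1 + a^2)


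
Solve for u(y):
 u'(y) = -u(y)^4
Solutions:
 u(y) = (-3^(2/3) - 3*3^(1/6)*I)*(1/(C1 + y))^(1/3)/6
 u(y) = (-3^(2/3) + 3*3^(1/6)*I)*(1/(C1 + y))^(1/3)/6
 u(y) = (1/(C1 + 3*y))^(1/3)


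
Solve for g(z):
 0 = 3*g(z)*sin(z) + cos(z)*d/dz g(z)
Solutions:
 g(z) = C1*cos(z)^3


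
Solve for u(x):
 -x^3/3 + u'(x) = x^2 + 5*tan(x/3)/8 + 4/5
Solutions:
 u(x) = C1 + x^4/12 + x^3/3 + 4*x/5 - 15*log(cos(x/3))/8


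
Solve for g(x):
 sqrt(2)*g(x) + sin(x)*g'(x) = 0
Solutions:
 g(x) = C1*(cos(x) + 1)^(sqrt(2)/2)/(cos(x) - 1)^(sqrt(2)/2)


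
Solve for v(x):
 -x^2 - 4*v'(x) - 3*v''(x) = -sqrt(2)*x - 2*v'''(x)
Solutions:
 v(x) = C1 + C2*exp(x*(3 - sqrt(41))/4) + C3*exp(x*(3 + sqrt(41))/4) - x^3/12 + sqrt(2)*x^2/8 + 3*x^2/16 - 17*x/32 - 3*sqrt(2)*x/16


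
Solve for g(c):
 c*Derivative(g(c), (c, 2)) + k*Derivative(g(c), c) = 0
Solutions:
 g(c) = C1 + c^(1 - re(k))*(C2*sin(log(c)*Abs(im(k))) + C3*cos(log(c)*im(k)))


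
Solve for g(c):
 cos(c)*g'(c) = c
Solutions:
 g(c) = C1 + Integral(c/cos(c), c)


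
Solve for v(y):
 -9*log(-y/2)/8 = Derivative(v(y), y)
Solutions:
 v(y) = C1 - 9*y*log(-y)/8 + 9*y*(log(2) + 1)/8


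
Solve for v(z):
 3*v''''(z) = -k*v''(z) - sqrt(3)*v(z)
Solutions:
 v(z) = C1*exp(-sqrt(6)*z*sqrt(-k - sqrt(k^2 - 12*sqrt(3)))/6) + C2*exp(sqrt(6)*z*sqrt(-k - sqrt(k^2 - 12*sqrt(3)))/6) + C3*exp(-sqrt(6)*z*sqrt(-k + sqrt(k^2 - 12*sqrt(3)))/6) + C4*exp(sqrt(6)*z*sqrt(-k + sqrt(k^2 - 12*sqrt(3)))/6)


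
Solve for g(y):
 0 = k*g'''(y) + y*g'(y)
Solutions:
 g(y) = C1 + Integral(C2*airyai(y*(-1/k)^(1/3)) + C3*airybi(y*(-1/k)^(1/3)), y)


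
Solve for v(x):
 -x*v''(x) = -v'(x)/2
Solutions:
 v(x) = C1 + C2*x^(3/2)


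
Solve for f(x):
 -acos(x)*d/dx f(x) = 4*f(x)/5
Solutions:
 f(x) = C1*exp(-4*Integral(1/acos(x), x)/5)


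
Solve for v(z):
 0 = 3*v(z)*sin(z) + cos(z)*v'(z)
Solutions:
 v(z) = C1*cos(z)^3


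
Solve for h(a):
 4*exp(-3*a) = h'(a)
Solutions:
 h(a) = C1 - 4*exp(-3*a)/3


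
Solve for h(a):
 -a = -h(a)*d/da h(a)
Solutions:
 h(a) = -sqrt(C1 + a^2)
 h(a) = sqrt(C1 + a^2)


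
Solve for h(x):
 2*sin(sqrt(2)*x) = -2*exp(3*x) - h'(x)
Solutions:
 h(x) = C1 - 2*exp(3*x)/3 + sqrt(2)*cos(sqrt(2)*x)


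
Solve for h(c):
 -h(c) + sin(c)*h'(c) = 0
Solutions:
 h(c) = C1*sqrt(cos(c) - 1)/sqrt(cos(c) + 1)


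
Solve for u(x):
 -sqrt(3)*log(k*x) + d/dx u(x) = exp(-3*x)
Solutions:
 u(x) = C1 + sqrt(3)*x*log(k*x) - sqrt(3)*x - exp(-3*x)/3


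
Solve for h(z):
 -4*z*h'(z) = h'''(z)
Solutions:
 h(z) = C1 + Integral(C2*airyai(-2^(2/3)*z) + C3*airybi(-2^(2/3)*z), z)


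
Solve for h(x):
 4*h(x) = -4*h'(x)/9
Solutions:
 h(x) = C1*exp(-9*x)


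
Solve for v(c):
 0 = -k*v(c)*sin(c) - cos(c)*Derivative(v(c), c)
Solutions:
 v(c) = C1*exp(k*log(cos(c)))


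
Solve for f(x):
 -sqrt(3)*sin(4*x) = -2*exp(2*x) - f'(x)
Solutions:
 f(x) = C1 - exp(2*x) - sqrt(3)*cos(4*x)/4


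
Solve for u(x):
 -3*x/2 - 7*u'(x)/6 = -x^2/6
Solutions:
 u(x) = C1 + x^3/21 - 9*x^2/14


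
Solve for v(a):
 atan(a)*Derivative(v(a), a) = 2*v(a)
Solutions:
 v(a) = C1*exp(2*Integral(1/atan(a), a))


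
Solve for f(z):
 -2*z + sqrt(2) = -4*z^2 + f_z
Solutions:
 f(z) = C1 + 4*z^3/3 - z^2 + sqrt(2)*z


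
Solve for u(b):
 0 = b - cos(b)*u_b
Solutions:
 u(b) = C1 + Integral(b/cos(b), b)


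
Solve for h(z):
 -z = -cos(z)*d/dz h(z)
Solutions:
 h(z) = C1 + Integral(z/cos(z), z)


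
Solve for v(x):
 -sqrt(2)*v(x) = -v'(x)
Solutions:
 v(x) = C1*exp(sqrt(2)*x)


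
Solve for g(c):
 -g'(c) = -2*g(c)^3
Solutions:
 g(c) = -sqrt(2)*sqrt(-1/(C1 + 2*c))/2
 g(c) = sqrt(2)*sqrt(-1/(C1 + 2*c))/2


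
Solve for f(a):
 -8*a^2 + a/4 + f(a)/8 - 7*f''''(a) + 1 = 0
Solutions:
 f(a) = C1*exp(-686^(1/4)*a/14) + C2*exp(686^(1/4)*a/14) + C3*sin(686^(1/4)*a/14) + C4*cos(686^(1/4)*a/14) + 64*a^2 - 2*a - 8


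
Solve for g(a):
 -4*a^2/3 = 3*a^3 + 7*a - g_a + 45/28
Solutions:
 g(a) = C1 + 3*a^4/4 + 4*a^3/9 + 7*a^2/2 + 45*a/28


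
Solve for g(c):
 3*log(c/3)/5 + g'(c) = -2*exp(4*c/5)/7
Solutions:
 g(c) = C1 - 3*c*log(c)/5 + 3*c*(1 + log(3))/5 - 5*exp(4*c/5)/14


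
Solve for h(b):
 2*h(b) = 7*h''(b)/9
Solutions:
 h(b) = C1*exp(-3*sqrt(14)*b/7) + C2*exp(3*sqrt(14)*b/7)


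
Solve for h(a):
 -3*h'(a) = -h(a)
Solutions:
 h(a) = C1*exp(a/3)


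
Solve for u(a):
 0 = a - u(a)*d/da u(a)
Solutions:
 u(a) = -sqrt(C1 + a^2)
 u(a) = sqrt(C1 + a^2)


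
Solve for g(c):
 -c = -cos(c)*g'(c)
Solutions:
 g(c) = C1 + Integral(c/cos(c), c)


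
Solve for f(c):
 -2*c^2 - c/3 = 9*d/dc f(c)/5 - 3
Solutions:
 f(c) = C1 - 10*c^3/27 - 5*c^2/54 + 5*c/3


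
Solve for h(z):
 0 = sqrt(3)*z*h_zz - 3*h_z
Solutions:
 h(z) = C1 + C2*z^(1 + sqrt(3))


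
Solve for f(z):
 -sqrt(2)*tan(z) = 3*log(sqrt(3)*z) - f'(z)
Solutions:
 f(z) = C1 + 3*z*log(z) - 3*z + 3*z*log(3)/2 - sqrt(2)*log(cos(z))


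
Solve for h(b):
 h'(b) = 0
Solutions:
 h(b) = C1


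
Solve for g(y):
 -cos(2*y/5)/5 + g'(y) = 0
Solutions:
 g(y) = C1 + sin(2*y/5)/2


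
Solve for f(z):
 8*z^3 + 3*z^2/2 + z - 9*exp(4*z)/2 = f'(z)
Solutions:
 f(z) = C1 + 2*z^4 + z^3/2 + z^2/2 - 9*exp(4*z)/8


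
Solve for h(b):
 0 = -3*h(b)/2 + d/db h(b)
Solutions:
 h(b) = C1*exp(3*b/2)


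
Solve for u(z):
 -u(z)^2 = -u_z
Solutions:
 u(z) = -1/(C1 + z)


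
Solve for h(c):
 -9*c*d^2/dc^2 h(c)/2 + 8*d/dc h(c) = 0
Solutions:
 h(c) = C1 + C2*c^(25/9)


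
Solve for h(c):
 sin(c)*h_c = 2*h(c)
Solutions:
 h(c) = C1*(cos(c) - 1)/(cos(c) + 1)


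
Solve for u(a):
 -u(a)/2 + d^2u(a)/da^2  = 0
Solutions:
 u(a) = C1*exp(-sqrt(2)*a/2) + C2*exp(sqrt(2)*a/2)


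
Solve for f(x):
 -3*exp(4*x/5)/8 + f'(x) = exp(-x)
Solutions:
 f(x) = C1 + 15*exp(4*x/5)/32 - exp(-x)


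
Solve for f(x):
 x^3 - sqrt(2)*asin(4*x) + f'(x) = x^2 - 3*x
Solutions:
 f(x) = C1 - x^4/4 + x^3/3 - 3*x^2/2 + sqrt(2)*(x*asin(4*x) + sqrt(1 - 16*x^2)/4)


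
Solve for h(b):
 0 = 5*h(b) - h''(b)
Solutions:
 h(b) = C1*exp(-sqrt(5)*b) + C2*exp(sqrt(5)*b)


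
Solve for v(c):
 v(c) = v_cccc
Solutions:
 v(c) = C1*exp(-c) + C2*exp(c) + C3*sin(c) + C4*cos(c)


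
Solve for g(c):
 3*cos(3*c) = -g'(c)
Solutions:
 g(c) = C1 - sin(3*c)


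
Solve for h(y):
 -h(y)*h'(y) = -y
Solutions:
 h(y) = -sqrt(C1 + y^2)
 h(y) = sqrt(C1 + y^2)


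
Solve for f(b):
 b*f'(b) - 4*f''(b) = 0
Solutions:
 f(b) = C1 + C2*erfi(sqrt(2)*b/4)


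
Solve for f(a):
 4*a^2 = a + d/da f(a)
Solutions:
 f(a) = C1 + 4*a^3/3 - a^2/2


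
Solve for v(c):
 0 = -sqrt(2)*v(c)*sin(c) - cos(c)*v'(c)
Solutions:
 v(c) = C1*cos(c)^(sqrt(2))


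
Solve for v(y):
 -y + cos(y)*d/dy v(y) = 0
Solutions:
 v(y) = C1 + Integral(y/cos(y), y)


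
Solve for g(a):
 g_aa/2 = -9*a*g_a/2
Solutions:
 g(a) = C1 + C2*erf(3*sqrt(2)*a/2)


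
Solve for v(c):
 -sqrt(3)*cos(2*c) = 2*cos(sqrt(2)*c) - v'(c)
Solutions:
 v(c) = C1 + sqrt(3)*sin(2*c)/2 + sqrt(2)*sin(sqrt(2)*c)


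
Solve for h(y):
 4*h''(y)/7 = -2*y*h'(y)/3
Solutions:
 h(y) = C1 + C2*erf(sqrt(21)*y/6)


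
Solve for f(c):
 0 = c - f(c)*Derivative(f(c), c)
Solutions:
 f(c) = -sqrt(C1 + c^2)
 f(c) = sqrt(C1 + c^2)


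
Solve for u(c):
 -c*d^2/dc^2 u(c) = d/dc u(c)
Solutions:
 u(c) = C1 + C2*log(c)


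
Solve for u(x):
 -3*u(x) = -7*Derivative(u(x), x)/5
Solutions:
 u(x) = C1*exp(15*x/7)


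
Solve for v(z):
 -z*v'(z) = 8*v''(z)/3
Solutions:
 v(z) = C1 + C2*erf(sqrt(3)*z/4)


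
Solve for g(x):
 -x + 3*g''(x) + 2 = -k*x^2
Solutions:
 g(x) = C1 + C2*x - k*x^4/36 + x^3/18 - x^2/3


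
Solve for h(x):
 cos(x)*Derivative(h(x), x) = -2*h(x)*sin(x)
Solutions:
 h(x) = C1*cos(x)^2


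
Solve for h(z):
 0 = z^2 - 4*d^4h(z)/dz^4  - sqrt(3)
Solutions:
 h(z) = C1 + C2*z + C3*z^2 + C4*z^3 + z^6/1440 - sqrt(3)*z^4/96


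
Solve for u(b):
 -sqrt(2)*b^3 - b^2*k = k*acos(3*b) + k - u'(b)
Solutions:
 u(b) = C1 + sqrt(2)*b^4/4 + b^3*k/3 + b*k + k*(b*acos(3*b) - sqrt(1 - 9*b^2)/3)


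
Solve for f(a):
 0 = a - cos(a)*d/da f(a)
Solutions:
 f(a) = C1 + Integral(a/cos(a), a)


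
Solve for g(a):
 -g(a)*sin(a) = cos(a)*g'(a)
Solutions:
 g(a) = C1*cos(a)


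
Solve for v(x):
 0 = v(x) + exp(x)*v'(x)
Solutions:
 v(x) = C1*exp(exp(-x))


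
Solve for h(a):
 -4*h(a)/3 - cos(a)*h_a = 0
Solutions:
 h(a) = C1*(sin(a) - 1)^(2/3)/(sin(a) + 1)^(2/3)


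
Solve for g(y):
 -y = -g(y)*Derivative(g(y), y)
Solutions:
 g(y) = -sqrt(C1 + y^2)
 g(y) = sqrt(C1 + y^2)


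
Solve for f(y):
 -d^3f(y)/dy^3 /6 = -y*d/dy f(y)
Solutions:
 f(y) = C1 + Integral(C2*airyai(6^(1/3)*y) + C3*airybi(6^(1/3)*y), y)


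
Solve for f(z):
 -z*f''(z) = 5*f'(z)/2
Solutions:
 f(z) = C1 + C2/z^(3/2)


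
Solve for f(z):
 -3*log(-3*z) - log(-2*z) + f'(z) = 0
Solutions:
 f(z) = C1 + 4*z*log(-z) + z*(-4 + log(54))


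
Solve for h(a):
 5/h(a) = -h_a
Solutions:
 h(a) = -sqrt(C1 - 10*a)
 h(a) = sqrt(C1 - 10*a)


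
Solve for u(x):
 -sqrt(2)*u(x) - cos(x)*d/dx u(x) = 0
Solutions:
 u(x) = C1*(sin(x) - 1)^(sqrt(2)/2)/(sin(x) + 1)^(sqrt(2)/2)


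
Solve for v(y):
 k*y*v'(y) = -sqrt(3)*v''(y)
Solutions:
 v(y) = Piecewise((-sqrt(2)*3^(1/4)*sqrt(pi)*C1*erf(sqrt(2)*3^(3/4)*sqrt(k)*y/6)/(2*sqrt(k)) - C2, (k > 0) | (k < 0)), (-C1*y - C2, True))


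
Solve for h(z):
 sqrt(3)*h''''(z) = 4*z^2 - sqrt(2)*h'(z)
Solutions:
 h(z) = C1 + C4*exp(-2^(1/6)*3^(5/6)*z/3) + 2*sqrt(2)*z^3/3 + (C2*sin(2^(1/6)*3^(1/3)*z/2) + C3*cos(2^(1/6)*3^(1/3)*z/2))*exp(2^(1/6)*3^(5/6)*z/6)


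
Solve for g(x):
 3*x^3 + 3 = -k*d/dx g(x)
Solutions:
 g(x) = C1 - 3*x^4/(4*k) - 3*x/k


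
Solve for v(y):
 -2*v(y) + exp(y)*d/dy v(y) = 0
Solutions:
 v(y) = C1*exp(-2*exp(-y))


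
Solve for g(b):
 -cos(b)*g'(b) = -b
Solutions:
 g(b) = C1 + Integral(b/cos(b), b)


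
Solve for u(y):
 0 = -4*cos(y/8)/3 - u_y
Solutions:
 u(y) = C1 - 32*sin(y/8)/3


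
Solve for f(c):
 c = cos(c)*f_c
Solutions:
 f(c) = C1 + Integral(c/cos(c), c)


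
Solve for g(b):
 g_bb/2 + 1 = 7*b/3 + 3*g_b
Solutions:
 g(b) = C1 + C2*exp(6*b) - 7*b^2/18 + 11*b/54


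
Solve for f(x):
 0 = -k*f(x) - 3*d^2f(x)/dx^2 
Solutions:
 f(x) = C1*exp(-sqrt(3)*x*sqrt(-k)/3) + C2*exp(sqrt(3)*x*sqrt(-k)/3)


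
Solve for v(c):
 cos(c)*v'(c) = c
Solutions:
 v(c) = C1 + Integral(c/cos(c), c)


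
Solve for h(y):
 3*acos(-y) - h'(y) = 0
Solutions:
 h(y) = C1 + 3*y*acos(-y) + 3*sqrt(1 - y^2)


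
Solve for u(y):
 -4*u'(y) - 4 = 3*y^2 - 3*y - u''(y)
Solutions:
 u(y) = C1 + C2*exp(4*y) - y^3/4 + 3*y^2/16 - 29*y/32


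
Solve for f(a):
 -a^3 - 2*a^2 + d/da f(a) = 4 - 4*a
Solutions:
 f(a) = C1 + a^4/4 + 2*a^3/3 - 2*a^2 + 4*a


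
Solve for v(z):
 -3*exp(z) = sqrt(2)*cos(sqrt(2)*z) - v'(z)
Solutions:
 v(z) = C1 + 3*exp(z) + sin(sqrt(2)*z)


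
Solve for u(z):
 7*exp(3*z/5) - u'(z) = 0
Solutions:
 u(z) = C1 + 35*exp(3*z/5)/3


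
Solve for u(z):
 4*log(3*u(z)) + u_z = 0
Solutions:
 Integral(1/(log(_y) + log(3)), (_y, u(z)))/4 = C1 - z


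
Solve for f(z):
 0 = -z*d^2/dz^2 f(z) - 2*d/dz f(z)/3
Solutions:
 f(z) = C1 + C2*z^(1/3)


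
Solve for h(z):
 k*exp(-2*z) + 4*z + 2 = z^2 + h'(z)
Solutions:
 h(z) = C1 - k*exp(-2*z)/2 - z^3/3 + 2*z^2 + 2*z


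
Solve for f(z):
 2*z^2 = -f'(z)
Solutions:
 f(z) = C1 - 2*z^3/3


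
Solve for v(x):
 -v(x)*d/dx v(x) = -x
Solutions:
 v(x) = -sqrt(C1 + x^2)
 v(x) = sqrt(C1 + x^2)


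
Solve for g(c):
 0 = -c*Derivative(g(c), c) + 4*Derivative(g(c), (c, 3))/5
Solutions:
 g(c) = C1 + Integral(C2*airyai(10^(1/3)*c/2) + C3*airybi(10^(1/3)*c/2), c)


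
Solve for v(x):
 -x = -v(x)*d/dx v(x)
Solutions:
 v(x) = -sqrt(C1 + x^2)
 v(x) = sqrt(C1 + x^2)


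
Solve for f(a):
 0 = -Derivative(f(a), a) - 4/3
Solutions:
 f(a) = C1 - 4*a/3


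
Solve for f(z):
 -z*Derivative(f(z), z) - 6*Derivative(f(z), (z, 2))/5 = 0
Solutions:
 f(z) = C1 + C2*erf(sqrt(15)*z/6)


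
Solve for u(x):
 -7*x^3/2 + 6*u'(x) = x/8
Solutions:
 u(x) = C1 + 7*x^4/48 + x^2/96


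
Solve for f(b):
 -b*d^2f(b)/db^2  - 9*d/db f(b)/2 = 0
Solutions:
 f(b) = C1 + C2/b^(7/2)


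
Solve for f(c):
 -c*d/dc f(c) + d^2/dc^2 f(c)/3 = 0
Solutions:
 f(c) = C1 + C2*erfi(sqrt(6)*c/2)


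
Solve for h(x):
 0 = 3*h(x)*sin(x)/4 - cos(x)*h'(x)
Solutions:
 h(x) = C1/cos(x)^(3/4)


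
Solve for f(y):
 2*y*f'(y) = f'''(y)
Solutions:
 f(y) = C1 + Integral(C2*airyai(2^(1/3)*y) + C3*airybi(2^(1/3)*y), y)


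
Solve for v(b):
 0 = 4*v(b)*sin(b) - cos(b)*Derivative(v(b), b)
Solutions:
 v(b) = C1/cos(b)^4


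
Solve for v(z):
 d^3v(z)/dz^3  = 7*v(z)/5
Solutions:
 v(z) = C3*exp(5^(2/3)*7^(1/3)*z/5) + (C1*sin(sqrt(3)*5^(2/3)*7^(1/3)*z/10) + C2*cos(sqrt(3)*5^(2/3)*7^(1/3)*z/10))*exp(-5^(2/3)*7^(1/3)*z/10)


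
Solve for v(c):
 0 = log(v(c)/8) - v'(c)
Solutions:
 Integral(1/(-log(_y) + 3*log(2)), (_y, v(c))) = C1 - c


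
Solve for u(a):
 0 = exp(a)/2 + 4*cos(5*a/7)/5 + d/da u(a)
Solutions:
 u(a) = C1 - exp(a)/2 - 28*sin(5*a/7)/25


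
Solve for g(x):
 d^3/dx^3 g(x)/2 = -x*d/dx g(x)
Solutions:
 g(x) = C1 + Integral(C2*airyai(-2^(1/3)*x) + C3*airybi(-2^(1/3)*x), x)


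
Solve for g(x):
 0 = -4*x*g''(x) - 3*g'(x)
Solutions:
 g(x) = C1 + C2*x^(1/4)


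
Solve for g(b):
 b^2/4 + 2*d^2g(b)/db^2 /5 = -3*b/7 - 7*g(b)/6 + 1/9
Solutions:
 g(b) = C1*sin(sqrt(105)*b/6) + C2*cos(sqrt(105)*b/6) - 3*b^2/14 - 18*b/49 + 178/735


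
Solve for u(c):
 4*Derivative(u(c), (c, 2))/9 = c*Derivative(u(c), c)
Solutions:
 u(c) = C1 + C2*erfi(3*sqrt(2)*c/4)


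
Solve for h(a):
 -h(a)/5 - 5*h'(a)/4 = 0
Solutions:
 h(a) = C1*exp(-4*a/25)


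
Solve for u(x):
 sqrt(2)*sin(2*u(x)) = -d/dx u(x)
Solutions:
 u(x) = pi - acos((-C1 - exp(4*sqrt(2)*x))/(C1 - exp(4*sqrt(2)*x)))/2
 u(x) = acos((-C1 - exp(4*sqrt(2)*x))/(C1 - exp(4*sqrt(2)*x)))/2


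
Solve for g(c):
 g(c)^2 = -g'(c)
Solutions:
 g(c) = 1/(C1 + c)


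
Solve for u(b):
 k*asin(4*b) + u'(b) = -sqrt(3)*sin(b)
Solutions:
 u(b) = C1 - k*(b*asin(4*b) + sqrt(1 - 16*b^2)/4) + sqrt(3)*cos(b)


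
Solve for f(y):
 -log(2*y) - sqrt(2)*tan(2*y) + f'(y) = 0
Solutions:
 f(y) = C1 + y*log(y) - y + y*log(2) - sqrt(2)*log(cos(2*y))/2


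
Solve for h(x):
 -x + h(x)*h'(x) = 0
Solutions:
 h(x) = -sqrt(C1 + x^2)
 h(x) = sqrt(C1 + x^2)


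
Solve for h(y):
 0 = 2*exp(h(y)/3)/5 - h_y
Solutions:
 h(y) = 3*log(-1/(C1 + 2*y)) + 3*log(15)


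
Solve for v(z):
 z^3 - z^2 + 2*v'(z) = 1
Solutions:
 v(z) = C1 - z^4/8 + z^3/6 + z/2


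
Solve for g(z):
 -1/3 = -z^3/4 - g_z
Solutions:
 g(z) = C1 - z^4/16 + z/3


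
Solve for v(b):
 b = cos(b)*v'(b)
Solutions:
 v(b) = C1 + Integral(b/cos(b), b)


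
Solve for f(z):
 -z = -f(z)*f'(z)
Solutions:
 f(z) = -sqrt(C1 + z^2)
 f(z) = sqrt(C1 + z^2)


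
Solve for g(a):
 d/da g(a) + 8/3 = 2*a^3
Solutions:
 g(a) = C1 + a^4/2 - 8*a/3


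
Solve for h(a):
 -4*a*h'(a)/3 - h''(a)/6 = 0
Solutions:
 h(a) = C1 + C2*erf(2*a)


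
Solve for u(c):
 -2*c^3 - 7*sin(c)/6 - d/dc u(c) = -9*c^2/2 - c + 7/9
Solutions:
 u(c) = C1 - c^4/2 + 3*c^3/2 + c^2/2 - 7*c/9 + 7*cos(c)/6


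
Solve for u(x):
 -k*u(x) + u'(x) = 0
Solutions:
 u(x) = C1*exp(k*x)


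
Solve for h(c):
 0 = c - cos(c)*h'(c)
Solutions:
 h(c) = C1 + Integral(c/cos(c), c)


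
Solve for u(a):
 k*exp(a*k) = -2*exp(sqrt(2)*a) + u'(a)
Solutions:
 u(a) = C1 + sqrt(2)*exp(sqrt(2)*a) + exp(a*k)


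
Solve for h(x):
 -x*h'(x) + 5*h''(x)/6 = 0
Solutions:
 h(x) = C1 + C2*erfi(sqrt(15)*x/5)


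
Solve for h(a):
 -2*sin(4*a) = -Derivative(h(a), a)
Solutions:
 h(a) = C1 - cos(4*a)/2


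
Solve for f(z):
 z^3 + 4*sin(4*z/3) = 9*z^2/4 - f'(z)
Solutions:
 f(z) = C1 - z^4/4 + 3*z^3/4 + 3*cos(4*z/3)


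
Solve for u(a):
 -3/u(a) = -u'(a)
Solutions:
 u(a) = -sqrt(C1 + 6*a)
 u(a) = sqrt(C1 + 6*a)


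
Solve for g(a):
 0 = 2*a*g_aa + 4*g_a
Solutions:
 g(a) = C1 + C2/a


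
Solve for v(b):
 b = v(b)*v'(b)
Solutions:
 v(b) = -sqrt(C1 + b^2)
 v(b) = sqrt(C1 + b^2)


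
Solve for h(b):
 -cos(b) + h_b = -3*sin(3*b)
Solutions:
 h(b) = C1 + sin(b) + cos(3*b)


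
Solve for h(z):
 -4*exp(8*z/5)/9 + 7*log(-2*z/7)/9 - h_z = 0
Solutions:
 h(z) = C1 + 7*z*log(-z)/9 + 7*z*(-log(7) - 1 + log(2))/9 - 5*exp(8*z/5)/18


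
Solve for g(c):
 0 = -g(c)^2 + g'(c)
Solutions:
 g(c) = -1/(C1 + c)


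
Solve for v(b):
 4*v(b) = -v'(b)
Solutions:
 v(b) = C1*exp(-4*b)


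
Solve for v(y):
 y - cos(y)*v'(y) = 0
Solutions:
 v(y) = C1 + Integral(y/cos(y), y)


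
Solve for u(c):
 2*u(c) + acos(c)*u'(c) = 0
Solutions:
 u(c) = C1*exp(-2*Integral(1/acos(c), c))


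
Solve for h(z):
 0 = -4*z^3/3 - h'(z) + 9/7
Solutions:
 h(z) = C1 - z^4/3 + 9*z/7


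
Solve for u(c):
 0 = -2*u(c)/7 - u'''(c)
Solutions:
 u(c) = C3*exp(-2^(1/3)*7^(2/3)*c/7) + (C1*sin(2^(1/3)*sqrt(3)*7^(2/3)*c/14) + C2*cos(2^(1/3)*sqrt(3)*7^(2/3)*c/14))*exp(2^(1/3)*7^(2/3)*c/14)


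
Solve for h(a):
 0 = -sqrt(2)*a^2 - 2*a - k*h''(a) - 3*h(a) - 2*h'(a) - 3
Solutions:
 h(a) = C1*exp(a*(sqrt(1 - 3*k) - 1)/k) + C2*exp(-a*(sqrt(1 - 3*k) + 1)/k) - sqrt(2)*a^2/3 - 2*a/3 + 4*sqrt(2)*a/9 + 2*sqrt(2)*k/9 - 5/9 - 8*sqrt(2)/27


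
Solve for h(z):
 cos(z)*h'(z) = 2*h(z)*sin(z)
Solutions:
 h(z) = C1/cos(z)^2


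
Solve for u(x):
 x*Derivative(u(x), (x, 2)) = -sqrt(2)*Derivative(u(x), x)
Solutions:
 u(x) = C1 + C2*x^(1 - sqrt(2))


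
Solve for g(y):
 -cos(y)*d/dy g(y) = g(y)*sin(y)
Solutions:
 g(y) = C1*cos(y)


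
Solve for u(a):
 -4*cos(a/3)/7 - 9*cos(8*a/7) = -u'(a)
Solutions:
 u(a) = C1 + 12*sin(a/3)/7 + 63*sin(8*a/7)/8


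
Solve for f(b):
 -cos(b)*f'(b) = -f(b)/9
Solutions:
 f(b) = C1*(sin(b) + 1)^(1/18)/(sin(b) - 1)^(1/18)


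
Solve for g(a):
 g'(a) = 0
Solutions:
 g(a) = C1


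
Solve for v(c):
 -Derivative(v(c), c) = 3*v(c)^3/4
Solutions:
 v(c) = -sqrt(2)*sqrt(-1/(C1 - 3*c))
 v(c) = sqrt(2)*sqrt(-1/(C1 - 3*c))


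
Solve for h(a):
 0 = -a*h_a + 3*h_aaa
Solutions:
 h(a) = C1 + Integral(C2*airyai(3^(2/3)*a/3) + C3*airybi(3^(2/3)*a/3), a)


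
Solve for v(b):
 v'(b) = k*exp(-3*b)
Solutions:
 v(b) = C1 - k*exp(-3*b)/3


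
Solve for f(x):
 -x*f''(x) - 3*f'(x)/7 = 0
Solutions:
 f(x) = C1 + C2*x^(4/7)


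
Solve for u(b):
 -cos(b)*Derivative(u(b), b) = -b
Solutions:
 u(b) = C1 + Integral(b/cos(b), b)


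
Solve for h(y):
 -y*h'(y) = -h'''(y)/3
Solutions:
 h(y) = C1 + Integral(C2*airyai(3^(1/3)*y) + C3*airybi(3^(1/3)*y), y)


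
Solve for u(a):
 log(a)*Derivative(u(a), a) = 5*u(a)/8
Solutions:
 u(a) = C1*exp(5*li(a)/8)


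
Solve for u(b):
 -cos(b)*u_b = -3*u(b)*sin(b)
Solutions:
 u(b) = C1/cos(b)^3


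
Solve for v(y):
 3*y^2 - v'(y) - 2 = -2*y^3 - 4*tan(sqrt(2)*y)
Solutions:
 v(y) = C1 + y^4/2 + y^3 - 2*y - 2*sqrt(2)*log(cos(sqrt(2)*y))


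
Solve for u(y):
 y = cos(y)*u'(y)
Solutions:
 u(y) = C1 + Integral(y/cos(y), y)


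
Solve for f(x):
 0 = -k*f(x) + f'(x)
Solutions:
 f(x) = C1*exp(k*x)


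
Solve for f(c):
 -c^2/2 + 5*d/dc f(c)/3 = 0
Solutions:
 f(c) = C1 + c^3/10


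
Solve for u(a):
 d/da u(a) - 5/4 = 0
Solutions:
 u(a) = C1 + 5*a/4


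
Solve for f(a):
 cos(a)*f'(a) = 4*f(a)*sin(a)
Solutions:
 f(a) = C1/cos(a)^4


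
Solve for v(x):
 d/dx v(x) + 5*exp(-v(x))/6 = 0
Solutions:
 v(x) = log(C1 - 5*x/6)


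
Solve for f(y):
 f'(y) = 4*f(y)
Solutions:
 f(y) = C1*exp(4*y)


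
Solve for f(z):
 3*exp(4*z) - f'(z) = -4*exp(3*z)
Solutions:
 f(z) = C1 + 3*exp(4*z)/4 + 4*exp(3*z)/3


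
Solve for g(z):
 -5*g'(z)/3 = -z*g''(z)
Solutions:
 g(z) = C1 + C2*z^(8/3)


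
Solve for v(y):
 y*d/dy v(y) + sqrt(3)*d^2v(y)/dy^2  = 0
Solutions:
 v(y) = C1 + C2*erf(sqrt(2)*3^(3/4)*y/6)


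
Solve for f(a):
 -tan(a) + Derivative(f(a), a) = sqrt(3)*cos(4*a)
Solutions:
 f(a) = C1 - log(cos(a)) + sqrt(3)*sin(4*a)/4


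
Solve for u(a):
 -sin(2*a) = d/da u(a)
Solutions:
 u(a) = C1 + cos(2*a)/2


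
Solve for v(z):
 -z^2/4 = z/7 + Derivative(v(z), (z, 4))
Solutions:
 v(z) = C1 + C2*z + C3*z^2 + C4*z^3 - z^6/1440 - z^5/840


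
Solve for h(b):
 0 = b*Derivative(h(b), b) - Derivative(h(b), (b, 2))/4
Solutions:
 h(b) = C1 + C2*erfi(sqrt(2)*b)


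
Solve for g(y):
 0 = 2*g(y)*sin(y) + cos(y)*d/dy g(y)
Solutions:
 g(y) = C1*cos(y)^2


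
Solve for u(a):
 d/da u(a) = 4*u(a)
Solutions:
 u(a) = C1*exp(4*a)


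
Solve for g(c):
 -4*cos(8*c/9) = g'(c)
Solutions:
 g(c) = C1 - 9*sin(8*c/9)/2


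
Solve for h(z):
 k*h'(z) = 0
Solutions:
 h(z) = C1


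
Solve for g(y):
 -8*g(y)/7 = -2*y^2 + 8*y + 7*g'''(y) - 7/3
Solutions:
 g(y) = C3*exp(-2*7^(1/3)*y/7) + 7*y^2/4 - 7*y + (C1*sin(sqrt(3)*7^(1/3)*y/7) + C2*cos(sqrt(3)*7^(1/3)*y/7))*exp(7^(1/3)*y/7) + 49/24


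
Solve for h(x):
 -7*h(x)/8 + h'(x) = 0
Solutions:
 h(x) = C1*exp(7*x/8)


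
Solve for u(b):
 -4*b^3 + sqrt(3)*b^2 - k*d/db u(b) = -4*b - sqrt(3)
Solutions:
 u(b) = C1 - b^4/k + sqrt(3)*b^3/(3*k) + 2*b^2/k + sqrt(3)*b/k


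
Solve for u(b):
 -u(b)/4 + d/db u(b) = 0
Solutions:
 u(b) = C1*exp(b/4)


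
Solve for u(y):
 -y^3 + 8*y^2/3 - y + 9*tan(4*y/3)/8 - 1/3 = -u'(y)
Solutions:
 u(y) = C1 + y^4/4 - 8*y^3/9 + y^2/2 + y/3 + 27*log(cos(4*y/3))/32


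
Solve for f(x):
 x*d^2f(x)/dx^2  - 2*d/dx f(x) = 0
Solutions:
 f(x) = C1 + C2*x^3


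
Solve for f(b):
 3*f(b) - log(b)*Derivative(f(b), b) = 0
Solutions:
 f(b) = C1*exp(3*li(b))


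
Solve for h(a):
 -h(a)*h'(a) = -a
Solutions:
 h(a) = -sqrt(C1 + a^2)
 h(a) = sqrt(C1 + a^2)


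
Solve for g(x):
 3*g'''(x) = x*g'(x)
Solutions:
 g(x) = C1 + Integral(C2*airyai(3^(2/3)*x/3) + C3*airybi(3^(2/3)*x/3), x)


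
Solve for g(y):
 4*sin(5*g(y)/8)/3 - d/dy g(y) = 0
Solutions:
 -4*y/3 + 4*log(cos(5*g(y)/8) - 1)/5 - 4*log(cos(5*g(y)/8) + 1)/5 = C1


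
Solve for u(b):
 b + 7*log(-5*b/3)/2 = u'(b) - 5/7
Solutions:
 u(b) = C1 + b^2/2 + 7*b*log(-b)/2 + b*(-4*log(3) - 39/14 + log(15)/2 + 3*log(5))


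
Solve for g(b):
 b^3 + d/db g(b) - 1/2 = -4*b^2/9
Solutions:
 g(b) = C1 - b^4/4 - 4*b^3/27 + b/2


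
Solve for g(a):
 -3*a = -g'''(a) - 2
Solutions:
 g(a) = C1 + C2*a + C3*a^2 + a^4/8 - a^3/3


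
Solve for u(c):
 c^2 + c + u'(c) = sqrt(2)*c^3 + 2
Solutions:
 u(c) = C1 + sqrt(2)*c^4/4 - c^3/3 - c^2/2 + 2*c


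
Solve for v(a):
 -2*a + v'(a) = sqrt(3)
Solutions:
 v(a) = C1 + a^2 + sqrt(3)*a


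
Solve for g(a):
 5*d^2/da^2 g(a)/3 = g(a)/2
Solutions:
 g(a) = C1*exp(-sqrt(30)*a/10) + C2*exp(sqrt(30)*a/10)


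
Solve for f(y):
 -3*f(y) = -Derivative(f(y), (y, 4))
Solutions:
 f(y) = C1*exp(-3^(1/4)*y) + C2*exp(3^(1/4)*y) + C3*sin(3^(1/4)*y) + C4*cos(3^(1/4)*y)


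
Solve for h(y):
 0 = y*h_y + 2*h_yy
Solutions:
 h(y) = C1 + C2*erf(y/2)


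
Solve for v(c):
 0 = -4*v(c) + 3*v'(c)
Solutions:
 v(c) = C1*exp(4*c/3)


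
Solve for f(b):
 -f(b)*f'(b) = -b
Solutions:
 f(b) = -sqrt(C1 + b^2)
 f(b) = sqrt(C1 + b^2)


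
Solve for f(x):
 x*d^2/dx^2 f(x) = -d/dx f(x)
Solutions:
 f(x) = C1 + C2*log(x)


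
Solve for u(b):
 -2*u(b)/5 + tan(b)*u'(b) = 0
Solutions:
 u(b) = C1*sin(b)^(2/5)


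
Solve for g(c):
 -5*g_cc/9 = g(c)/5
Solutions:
 g(c) = C1*sin(3*c/5) + C2*cos(3*c/5)


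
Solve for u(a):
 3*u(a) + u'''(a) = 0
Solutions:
 u(a) = C3*exp(-3^(1/3)*a) + (C1*sin(3^(5/6)*a/2) + C2*cos(3^(5/6)*a/2))*exp(3^(1/3)*a/2)


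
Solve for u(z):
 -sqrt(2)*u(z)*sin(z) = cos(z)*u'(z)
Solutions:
 u(z) = C1*cos(z)^(sqrt(2))


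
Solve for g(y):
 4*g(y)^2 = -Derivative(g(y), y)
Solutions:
 g(y) = 1/(C1 + 4*y)


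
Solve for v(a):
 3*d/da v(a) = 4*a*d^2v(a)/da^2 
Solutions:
 v(a) = C1 + C2*a^(7/4)


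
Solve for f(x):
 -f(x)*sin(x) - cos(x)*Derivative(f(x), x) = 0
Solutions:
 f(x) = C1*cos(x)


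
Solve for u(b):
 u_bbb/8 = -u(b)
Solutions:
 u(b) = C3*exp(-2*b) + (C1*sin(sqrt(3)*b) + C2*cos(sqrt(3)*b))*exp(b)


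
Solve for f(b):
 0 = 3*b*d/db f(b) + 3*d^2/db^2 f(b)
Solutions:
 f(b) = C1 + C2*erf(sqrt(2)*b/2)


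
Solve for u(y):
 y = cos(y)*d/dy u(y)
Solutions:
 u(y) = C1 + Integral(y/cos(y), y)


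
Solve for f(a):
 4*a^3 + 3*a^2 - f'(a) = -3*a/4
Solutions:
 f(a) = C1 + a^4 + a^3 + 3*a^2/8


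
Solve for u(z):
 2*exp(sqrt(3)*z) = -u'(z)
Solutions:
 u(z) = C1 - 2*sqrt(3)*exp(sqrt(3)*z)/3


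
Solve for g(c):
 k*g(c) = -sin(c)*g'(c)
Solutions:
 g(c) = C1*exp(k*(-log(cos(c) - 1) + log(cos(c) + 1))/2)


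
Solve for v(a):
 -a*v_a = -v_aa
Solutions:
 v(a) = C1 + C2*erfi(sqrt(2)*a/2)


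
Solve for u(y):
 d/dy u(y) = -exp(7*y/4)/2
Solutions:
 u(y) = C1 - 2*exp(7*y/4)/7


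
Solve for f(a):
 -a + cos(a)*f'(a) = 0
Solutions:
 f(a) = C1 + Integral(a/cos(a), a)


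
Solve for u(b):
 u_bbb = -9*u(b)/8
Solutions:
 u(b) = C3*exp(-3^(2/3)*b/2) + (C1*sin(3*3^(1/6)*b/4) + C2*cos(3*3^(1/6)*b/4))*exp(3^(2/3)*b/4)


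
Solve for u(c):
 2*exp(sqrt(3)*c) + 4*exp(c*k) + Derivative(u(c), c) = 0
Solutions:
 u(c) = C1 - 2*sqrt(3)*exp(sqrt(3)*c)/3 - 4*exp(c*k)/k


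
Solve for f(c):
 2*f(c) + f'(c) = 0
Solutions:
 f(c) = C1*exp(-2*c)


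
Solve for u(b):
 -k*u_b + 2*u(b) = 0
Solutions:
 u(b) = C1*exp(2*b/k)


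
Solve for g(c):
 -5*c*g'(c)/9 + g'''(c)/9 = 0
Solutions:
 g(c) = C1 + Integral(C2*airyai(5^(1/3)*c) + C3*airybi(5^(1/3)*c), c)


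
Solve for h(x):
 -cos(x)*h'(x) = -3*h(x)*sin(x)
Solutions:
 h(x) = C1/cos(x)^3


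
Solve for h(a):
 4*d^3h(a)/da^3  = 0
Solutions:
 h(a) = C1 + C2*a + C3*a^2


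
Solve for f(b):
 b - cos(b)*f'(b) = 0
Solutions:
 f(b) = C1 + Integral(b/cos(b), b)


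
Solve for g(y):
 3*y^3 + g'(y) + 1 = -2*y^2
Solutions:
 g(y) = C1 - 3*y^4/4 - 2*y^3/3 - y


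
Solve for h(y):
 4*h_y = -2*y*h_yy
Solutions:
 h(y) = C1 + C2/y


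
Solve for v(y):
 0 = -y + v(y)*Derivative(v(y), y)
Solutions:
 v(y) = -sqrt(C1 + y^2)
 v(y) = sqrt(C1 + y^2)


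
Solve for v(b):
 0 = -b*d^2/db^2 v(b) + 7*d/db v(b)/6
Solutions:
 v(b) = C1 + C2*b^(13/6)


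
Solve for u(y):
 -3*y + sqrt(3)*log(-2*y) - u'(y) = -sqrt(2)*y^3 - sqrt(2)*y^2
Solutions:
 u(y) = C1 + sqrt(2)*y^4/4 + sqrt(2)*y^3/3 - 3*y^2/2 + sqrt(3)*y*log(-y) + sqrt(3)*y*(-1 + log(2))


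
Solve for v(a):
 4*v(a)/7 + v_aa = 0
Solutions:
 v(a) = C1*sin(2*sqrt(7)*a/7) + C2*cos(2*sqrt(7)*a/7)


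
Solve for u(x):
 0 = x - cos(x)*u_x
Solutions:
 u(x) = C1 + Integral(x/cos(x), x)


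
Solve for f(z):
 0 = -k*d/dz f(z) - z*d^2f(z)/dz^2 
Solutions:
 f(z) = C1 + z^(1 - re(k))*(C2*sin(log(z)*Abs(im(k))) + C3*cos(log(z)*im(k)))


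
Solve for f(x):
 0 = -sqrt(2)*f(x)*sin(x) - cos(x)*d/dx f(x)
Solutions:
 f(x) = C1*cos(x)^(sqrt(2))


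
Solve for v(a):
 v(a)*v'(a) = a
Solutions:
 v(a) = -sqrt(C1 + a^2)
 v(a) = sqrt(C1 + a^2)


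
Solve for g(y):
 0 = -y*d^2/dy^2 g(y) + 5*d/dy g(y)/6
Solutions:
 g(y) = C1 + C2*y^(11/6)


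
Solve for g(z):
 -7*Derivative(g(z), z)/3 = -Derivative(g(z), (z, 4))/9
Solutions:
 g(z) = C1 + C4*exp(21^(1/3)*z) + (C2*sin(3^(5/6)*7^(1/3)*z/2) + C3*cos(3^(5/6)*7^(1/3)*z/2))*exp(-21^(1/3)*z/2)


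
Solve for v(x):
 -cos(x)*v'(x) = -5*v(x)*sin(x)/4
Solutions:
 v(x) = C1/cos(x)^(5/4)


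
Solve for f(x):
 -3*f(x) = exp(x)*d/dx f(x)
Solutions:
 f(x) = C1*exp(3*exp(-x))


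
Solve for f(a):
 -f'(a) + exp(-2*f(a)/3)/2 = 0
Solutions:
 f(a) = 3*log(-sqrt(C1 + a)) - 3*log(3)/2
 f(a) = 3*log(C1 + a/3)/2


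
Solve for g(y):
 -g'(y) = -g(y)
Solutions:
 g(y) = C1*exp(y)


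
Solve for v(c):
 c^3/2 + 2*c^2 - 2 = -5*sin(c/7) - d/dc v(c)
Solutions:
 v(c) = C1 - c^4/8 - 2*c^3/3 + 2*c + 35*cos(c/7)


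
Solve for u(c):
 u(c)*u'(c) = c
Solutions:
 u(c) = -sqrt(C1 + c^2)
 u(c) = sqrt(C1 + c^2)


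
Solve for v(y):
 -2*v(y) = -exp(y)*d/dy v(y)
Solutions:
 v(y) = C1*exp(-2*exp(-y))


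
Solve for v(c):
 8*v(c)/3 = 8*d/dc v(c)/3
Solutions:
 v(c) = C1*exp(c)


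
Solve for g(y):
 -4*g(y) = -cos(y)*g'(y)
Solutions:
 g(y) = C1*(sin(y)^2 + 2*sin(y) + 1)/(sin(y)^2 - 2*sin(y) + 1)


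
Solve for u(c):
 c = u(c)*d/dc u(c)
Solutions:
 u(c) = -sqrt(C1 + c^2)
 u(c) = sqrt(C1 + c^2)


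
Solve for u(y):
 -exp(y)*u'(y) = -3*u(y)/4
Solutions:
 u(y) = C1*exp(-3*exp(-y)/4)


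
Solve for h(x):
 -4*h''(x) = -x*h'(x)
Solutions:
 h(x) = C1 + C2*erfi(sqrt(2)*x/4)


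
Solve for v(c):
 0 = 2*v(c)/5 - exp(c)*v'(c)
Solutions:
 v(c) = C1*exp(-2*exp(-c)/5)


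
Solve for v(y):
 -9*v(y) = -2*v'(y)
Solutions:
 v(y) = C1*exp(9*y/2)


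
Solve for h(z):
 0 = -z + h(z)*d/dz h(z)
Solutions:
 h(z) = -sqrt(C1 + z^2)
 h(z) = sqrt(C1 + z^2)


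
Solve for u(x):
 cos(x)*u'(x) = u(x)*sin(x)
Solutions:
 u(x) = C1/cos(x)


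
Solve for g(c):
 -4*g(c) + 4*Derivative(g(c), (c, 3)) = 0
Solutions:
 g(c) = C3*exp(c) + (C1*sin(sqrt(3)*c/2) + C2*cos(sqrt(3)*c/2))*exp(-c/2)


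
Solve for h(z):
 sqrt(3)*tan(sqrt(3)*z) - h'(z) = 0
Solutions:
 h(z) = C1 - log(cos(sqrt(3)*z))


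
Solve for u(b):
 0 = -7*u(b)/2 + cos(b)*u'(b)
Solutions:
 u(b) = C1*(sin(b) + 1)^(7/4)/(sin(b) - 1)^(7/4)


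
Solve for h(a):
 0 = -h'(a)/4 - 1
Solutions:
 h(a) = C1 - 4*a


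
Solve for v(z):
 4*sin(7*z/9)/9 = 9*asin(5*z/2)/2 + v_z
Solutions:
 v(z) = C1 - 9*z*asin(5*z/2)/2 - 9*sqrt(4 - 25*z^2)/10 - 4*cos(7*z/9)/7


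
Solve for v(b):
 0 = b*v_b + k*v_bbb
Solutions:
 v(b) = C1 + Integral(C2*airyai(b*(-1/k)^(1/3)) + C3*airybi(b*(-1/k)^(1/3)), b)


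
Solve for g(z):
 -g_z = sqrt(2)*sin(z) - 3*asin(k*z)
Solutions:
 g(z) = C1 + 3*Piecewise((z*asin(k*z) + sqrt(-k^2*z^2 + 1)/k, Ne(k, 0)), (0, True)) + sqrt(2)*cos(z)


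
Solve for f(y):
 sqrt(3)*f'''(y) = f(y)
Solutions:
 f(y) = C3*exp(3^(5/6)*y/3) + (C1*sin(3^(1/3)*y/2) + C2*cos(3^(1/3)*y/2))*exp(-3^(5/6)*y/6)


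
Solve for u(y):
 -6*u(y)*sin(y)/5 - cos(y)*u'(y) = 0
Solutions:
 u(y) = C1*cos(y)^(6/5)


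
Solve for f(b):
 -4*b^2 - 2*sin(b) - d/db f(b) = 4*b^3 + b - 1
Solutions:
 f(b) = C1 - b^4 - 4*b^3/3 - b^2/2 + b + 2*cos(b)


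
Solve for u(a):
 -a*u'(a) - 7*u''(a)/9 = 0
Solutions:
 u(a) = C1 + C2*erf(3*sqrt(14)*a/14)


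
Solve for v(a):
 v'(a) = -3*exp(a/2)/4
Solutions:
 v(a) = C1 - 3*exp(a/2)/2


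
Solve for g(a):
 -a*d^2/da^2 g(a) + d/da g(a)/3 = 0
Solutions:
 g(a) = C1 + C2*a^(4/3)


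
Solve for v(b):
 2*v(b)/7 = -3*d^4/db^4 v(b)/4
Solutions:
 v(b) = (C1*sin(2^(1/4)*21^(3/4)*b/21) + C2*cos(2^(1/4)*21^(3/4)*b/21))*exp(-2^(1/4)*21^(3/4)*b/21) + (C3*sin(2^(1/4)*21^(3/4)*b/21) + C4*cos(2^(1/4)*21^(3/4)*b/21))*exp(2^(1/4)*21^(3/4)*b/21)


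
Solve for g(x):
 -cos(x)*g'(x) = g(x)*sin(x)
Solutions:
 g(x) = C1*cos(x)


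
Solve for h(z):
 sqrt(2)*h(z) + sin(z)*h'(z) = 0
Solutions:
 h(z) = C1*(cos(z) + 1)^(sqrt(2)/2)/(cos(z) - 1)^(sqrt(2)/2)


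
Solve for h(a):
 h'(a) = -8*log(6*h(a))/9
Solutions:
 9*Integral(1/(log(_y) + log(6)), (_y, h(a)))/8 = C1 - a


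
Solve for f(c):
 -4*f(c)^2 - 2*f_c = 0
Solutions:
 f(c) = 1/(C1 + 2*c)


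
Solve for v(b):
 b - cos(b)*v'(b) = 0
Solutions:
 v(b) = C1 + Integral(b/cos(b), b)


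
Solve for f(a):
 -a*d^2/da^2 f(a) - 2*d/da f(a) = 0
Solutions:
 f(a) = C1 + C2/a


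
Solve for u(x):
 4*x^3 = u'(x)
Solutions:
 u(x) = C1 + x^4


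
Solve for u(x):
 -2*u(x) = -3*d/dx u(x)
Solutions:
 u(x) = C1*exp(2*x/3)


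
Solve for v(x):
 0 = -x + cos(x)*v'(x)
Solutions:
 v(x) = C1 + Integral(x/cos(x), x)


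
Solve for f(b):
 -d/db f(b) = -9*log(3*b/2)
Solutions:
 f(b) = C1 + 9*b*log(b) - 9*b + b*log(19683/512)


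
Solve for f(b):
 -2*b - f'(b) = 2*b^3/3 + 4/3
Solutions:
 f(b) = C1 - b^4/6 - b^2 - 4*b/3


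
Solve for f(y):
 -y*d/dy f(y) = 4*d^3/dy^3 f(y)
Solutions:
 f(y) = C1 + Integral(C2*airyai(-2^(1/3)*y/2) + C3*airybi(-2^(1/3)*y/2), y)


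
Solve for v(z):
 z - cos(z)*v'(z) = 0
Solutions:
 v(z) = C1 + Integral(z/cos(z), z)


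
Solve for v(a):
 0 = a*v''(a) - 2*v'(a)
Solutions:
 v(a) = C1 + C2*a^3


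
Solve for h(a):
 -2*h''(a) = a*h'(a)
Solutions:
 h(a) = C1 + C2*erf(a/2)


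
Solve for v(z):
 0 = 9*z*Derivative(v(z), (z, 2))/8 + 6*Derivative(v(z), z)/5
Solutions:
 v(z) = C1 + C2/z^(1/15)


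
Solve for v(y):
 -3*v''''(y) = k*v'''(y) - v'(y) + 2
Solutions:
 v(y) = C1 + C2*exp(-y*(2*2^(1/3)*k^2/(2*k^3 + sqrt(-4*k^6 + (2*k^3 - 243)^2) - 243)^(1/3) + 2*k + 2^(2/3)*(2*k^3 + sqrt(-4*k^6 + (2*k^3 - 243)^2) - 243)^(1/3))/18) + C3*exp(y*(-8*2^(1/3)*k^2/((-1 + sqrt(3)*I)*(2*k^3 + sqrt(-4*k^6 + (2*k^3 - 243)^2) - 243)^(1/3)) - 4*k + 2^(2/3)*(2*k^3 + sqrt(-4*k^6 + (2*k^3 - 243)^2) - 243)^(1/3) - 2^(2/3)*sqrt(3)*I*(2*k^3 + sqrt(-4*k^6 + (2*k^3 - 243)^2) - 243)^(1/3))/36) + C4*exp(y*(8*2^(1/3)*k^2/((1 + sqrt(3)*I)*(2*k^3 + sqrt(-4*k^6 + (2*k^3 - 243)^2) - 243)^(1/3)) - 4*k + 2^(2/3)*(2*k^3 + sqrt(-4*k^6 + (2*k^3 - 243)^2) - 243)^(1/3) + 2^(2/3)*sqrt(3)*I*(2*k^3 + sqrt(-4*k^6 + (2*k^3 - 243)^2) - 243)^(1/3))/36) + 2*y


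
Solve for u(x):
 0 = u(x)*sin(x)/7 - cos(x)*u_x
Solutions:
 u(x) = C1/cos(x)^(1/7)


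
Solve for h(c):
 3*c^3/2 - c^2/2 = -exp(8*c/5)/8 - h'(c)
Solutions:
 h(c) = C1 - 3*c^4/8 + c^3/6 - 5*exp(8*c/5)/64


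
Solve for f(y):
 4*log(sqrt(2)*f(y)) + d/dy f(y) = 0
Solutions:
 Integral(1/(2*log(_y) + log(2)), (_y, f(y)))/2 = C1 - y


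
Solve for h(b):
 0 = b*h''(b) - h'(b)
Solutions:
 h(b) = C1 + C2*b^2


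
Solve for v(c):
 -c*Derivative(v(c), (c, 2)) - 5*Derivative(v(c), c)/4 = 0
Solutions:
 v(c) = C1 + C2/c^(1/4)


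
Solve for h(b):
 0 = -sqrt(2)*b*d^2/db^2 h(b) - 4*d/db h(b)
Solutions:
 h(b) = C1 + C2*b^(1 - 2*sqrt(2))


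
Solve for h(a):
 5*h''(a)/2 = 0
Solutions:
 h(a) = C1 + C2*a


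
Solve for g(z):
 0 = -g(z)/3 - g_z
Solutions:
 g(z) = C1*exp(-z/3)


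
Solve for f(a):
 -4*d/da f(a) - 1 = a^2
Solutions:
 f(a) = C1 - a^3/12 - a/4


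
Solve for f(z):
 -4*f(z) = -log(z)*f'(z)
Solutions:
 f(z) = C1*exp(4*li(z))


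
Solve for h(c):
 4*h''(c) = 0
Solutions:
 h(c) = C1 + C2*c


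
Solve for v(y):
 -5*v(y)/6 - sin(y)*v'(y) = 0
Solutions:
 v(y) = C1*(cos(y) + 1)^(5/12)/(cos(y) - 1)^(5/12)


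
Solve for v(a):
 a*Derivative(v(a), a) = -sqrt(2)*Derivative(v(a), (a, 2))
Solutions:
 v(a) = C1 + C2*erf(2^(1/4)*a/2)


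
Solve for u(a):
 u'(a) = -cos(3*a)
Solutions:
 u(a) = C1 - sin(3*a)/3


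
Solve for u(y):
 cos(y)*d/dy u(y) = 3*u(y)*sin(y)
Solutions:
 u(y) = C1/cos(y)^3


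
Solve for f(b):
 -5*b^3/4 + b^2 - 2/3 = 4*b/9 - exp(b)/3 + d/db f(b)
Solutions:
 f(b) = C1 - 5*b^4/16 + b^3/3 - 2*b^2/9 - 2*b/3 + exp(b)/3
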